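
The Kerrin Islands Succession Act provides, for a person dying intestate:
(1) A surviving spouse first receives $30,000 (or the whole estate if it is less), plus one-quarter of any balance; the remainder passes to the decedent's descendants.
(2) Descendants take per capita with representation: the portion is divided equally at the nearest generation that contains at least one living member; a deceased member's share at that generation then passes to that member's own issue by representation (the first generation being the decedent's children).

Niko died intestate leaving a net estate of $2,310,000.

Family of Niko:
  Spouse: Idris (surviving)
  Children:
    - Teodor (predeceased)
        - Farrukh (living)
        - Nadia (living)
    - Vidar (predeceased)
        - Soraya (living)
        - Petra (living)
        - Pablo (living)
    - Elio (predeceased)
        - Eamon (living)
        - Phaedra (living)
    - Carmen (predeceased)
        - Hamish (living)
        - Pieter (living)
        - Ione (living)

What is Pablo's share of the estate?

Idris first takes $30,000, leaving a balance of $2,280,000. Idris then takes one-quarter of the balance ($570,000), for a total of $600,000. The remaining $1,710,000 passes to the descendants.
No child survives, so the initial division is made at the grandchildren's generation.
The descendants' portion ($1,710,000) is divided into 10 shares of $171,000: Farrukh, Nadia, Soraya, Petra, Pablo, Eamon, Phaedra, Hamish, Pieter, and Ione each take $171,000.

Pablo receives $171,000.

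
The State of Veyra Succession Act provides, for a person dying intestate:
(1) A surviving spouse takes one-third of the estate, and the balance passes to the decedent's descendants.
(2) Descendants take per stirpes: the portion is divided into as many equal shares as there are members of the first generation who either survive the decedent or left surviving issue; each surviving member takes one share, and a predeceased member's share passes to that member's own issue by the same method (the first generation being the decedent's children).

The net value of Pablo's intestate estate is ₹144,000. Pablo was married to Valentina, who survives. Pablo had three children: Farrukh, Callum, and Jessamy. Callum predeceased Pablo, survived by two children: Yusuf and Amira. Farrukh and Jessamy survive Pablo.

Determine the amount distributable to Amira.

Amira receives ₹16,000.

Valentina takes one-third of ₹144,000 = ₹48,000. The remaining ₹96,000 passes to the descendants.
The descendants' portion (₹96,000) is divided into 3 shares of ₹32,000: Farrukh and Jessamy each take ₹32,000; Callum's ₹32,000 share passes to Callum's issue.
Callum's share (₹32,000) is divided into 2 shares of ₹16,000: Yusuf and Amira each take ₹16,000.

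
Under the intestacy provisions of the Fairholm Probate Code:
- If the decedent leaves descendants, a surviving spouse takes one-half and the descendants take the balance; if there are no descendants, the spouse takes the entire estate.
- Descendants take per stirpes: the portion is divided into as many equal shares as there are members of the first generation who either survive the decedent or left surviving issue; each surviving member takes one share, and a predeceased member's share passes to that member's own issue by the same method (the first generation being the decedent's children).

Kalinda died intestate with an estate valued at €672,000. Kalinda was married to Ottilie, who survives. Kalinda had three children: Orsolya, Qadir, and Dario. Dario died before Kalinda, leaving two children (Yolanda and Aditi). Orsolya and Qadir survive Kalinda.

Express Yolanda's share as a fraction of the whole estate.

Yolanda receives 1/12 of the estate.

Ottilie takes one-half of €672,000 = €336,000. The remaining €336,000 passes to the descendants.
The descendants' portion (€336,000) is divided into 3 shares of €112,000: Orsolya and Qadir each take €112,000; Dario's €112,000 share passes to Dario's issue.
Dario's share (€112,000) is divided into 2 shares of €56,000: Yolanda and Aditi each take €56,000.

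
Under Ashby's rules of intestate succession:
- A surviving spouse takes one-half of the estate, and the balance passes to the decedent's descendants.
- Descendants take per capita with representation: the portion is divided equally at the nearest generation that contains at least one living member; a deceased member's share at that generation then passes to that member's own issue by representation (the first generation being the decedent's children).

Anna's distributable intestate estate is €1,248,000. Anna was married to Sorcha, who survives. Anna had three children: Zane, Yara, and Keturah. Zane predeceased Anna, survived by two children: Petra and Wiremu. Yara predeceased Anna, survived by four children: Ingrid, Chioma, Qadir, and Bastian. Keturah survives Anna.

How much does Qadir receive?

Sorcha takes one-half of €1,248,000 = €624,000. The remaining €624,000 passes to the descendants.
The descendants' portion (€624,000) is divided into 3 shares of €208,000: Keturah takes €208,000; Zane's €208,000 share passes to Zane's issue; Yara's €208,000 share passes to Yara's issue.
Zane's share (€208,000) is divided into 2 shares of €104,000: Petra and Wiremu each take €104,000.
Yara's share (€208,000) is divided into 4 shares of €52,000: Ingrid, Chioma, Qadir, and Bastian each take €52,000.

Qadir receives €52,000.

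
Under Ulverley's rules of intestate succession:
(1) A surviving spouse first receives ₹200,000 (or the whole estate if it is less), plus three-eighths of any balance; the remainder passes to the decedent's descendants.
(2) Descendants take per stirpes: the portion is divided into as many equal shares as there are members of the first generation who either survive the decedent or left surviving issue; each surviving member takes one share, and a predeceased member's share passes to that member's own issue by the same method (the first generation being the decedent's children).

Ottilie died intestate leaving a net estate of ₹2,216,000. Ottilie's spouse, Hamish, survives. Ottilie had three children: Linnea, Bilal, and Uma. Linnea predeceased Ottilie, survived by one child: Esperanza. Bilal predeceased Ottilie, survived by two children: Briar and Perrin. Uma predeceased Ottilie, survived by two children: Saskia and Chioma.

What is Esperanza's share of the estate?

Esperanza receives ₹420,000.

Hamish first takes ₹200,000, leaving a balance of ₹2,016,000. Hamish then takes three-eighths of the balance (₹756,000), for a total of ₹956,000. The remaining ₹1,260,000 passes to the descendants.
The descendants' portion (₹1,260,000) is divided into 3 shares of ₹420,000: Linnea's ₹420,000 share passes to Linnea's issue; Bilal's ₹420,000 share passes to Bilal's issue; Uma's ₹420,000 share passes to Uma's issue.
Linnea's share (₹420,000) passes entirely to Esperanza.
Bilal's share (₹420,000) is divided into 2 shares of ₹210,000: Briar and Perrin each take ₹210,000.
Uma's share (₹420,000) is divided into 2 shares of ₹210,000: Saskia and Chioma each take ₹210,000.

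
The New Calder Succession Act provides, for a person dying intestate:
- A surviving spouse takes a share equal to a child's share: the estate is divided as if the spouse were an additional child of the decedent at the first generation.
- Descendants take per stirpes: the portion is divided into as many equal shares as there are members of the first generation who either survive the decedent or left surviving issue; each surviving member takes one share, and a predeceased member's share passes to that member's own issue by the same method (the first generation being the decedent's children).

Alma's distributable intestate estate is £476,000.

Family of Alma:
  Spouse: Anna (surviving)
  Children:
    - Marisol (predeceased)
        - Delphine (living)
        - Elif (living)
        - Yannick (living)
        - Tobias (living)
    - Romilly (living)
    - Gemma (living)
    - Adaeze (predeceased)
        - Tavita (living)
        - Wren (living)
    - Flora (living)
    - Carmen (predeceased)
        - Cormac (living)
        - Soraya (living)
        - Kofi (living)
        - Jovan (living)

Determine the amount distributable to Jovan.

Jovan receives £17,000.

The spouse counts as an additional share at the children's level, so there are 7 primary shares of £68,000. Anna takes one such share (£68,000).
The children's combined portion (£408,000) is divided into 6 shares of £68,000: Romilly, Gemma, and Flora each take £68,000; Marisol's £68,000 share passes to Marisol's issue; Adaeze's £68,000 share passes to Adaeze's issue; Carmen's £68,000 share passes to Carmen's issue.
Marisol's share (£68,000) is divided into 4 shares of £17,000: Delphine, Elif, Yannick, and Tobias each take £17,000.
Adaeze's share (£68,000) is divided into 2 shares of £34,000: Tavita and Wren each take £34,000.
Carmen's share (£68,000) is divided into 4 shares of £17,000: Cormac, Soraya, Kofi, and Jovan each take £17,000.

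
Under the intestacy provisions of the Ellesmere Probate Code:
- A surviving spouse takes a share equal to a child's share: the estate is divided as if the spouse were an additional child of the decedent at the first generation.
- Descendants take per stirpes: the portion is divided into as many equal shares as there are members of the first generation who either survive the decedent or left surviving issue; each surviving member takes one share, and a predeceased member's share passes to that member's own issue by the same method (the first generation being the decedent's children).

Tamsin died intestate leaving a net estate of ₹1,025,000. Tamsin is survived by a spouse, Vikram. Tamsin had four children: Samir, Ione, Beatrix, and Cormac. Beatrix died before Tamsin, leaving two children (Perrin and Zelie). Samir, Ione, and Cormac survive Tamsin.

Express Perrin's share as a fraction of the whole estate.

Perrin receives 1/10 of the estate.

The spouse counts as an additional share at the children's level, so there are 5 primary shares of ₹205,000. Vikram takes one such share (₹205,000).
The children's combined portion (₹820,000) is divided into 4 shares of ₹205,000: Samir, Ione, and Cormac each take ₹205,000; Beatrix's ₹205,000 share passes to Beatrix's issue.
Beatrix's share (₹205,000) is divided into 2 shares of ₹102,500: Perrin and Zelie each take ₹102,500.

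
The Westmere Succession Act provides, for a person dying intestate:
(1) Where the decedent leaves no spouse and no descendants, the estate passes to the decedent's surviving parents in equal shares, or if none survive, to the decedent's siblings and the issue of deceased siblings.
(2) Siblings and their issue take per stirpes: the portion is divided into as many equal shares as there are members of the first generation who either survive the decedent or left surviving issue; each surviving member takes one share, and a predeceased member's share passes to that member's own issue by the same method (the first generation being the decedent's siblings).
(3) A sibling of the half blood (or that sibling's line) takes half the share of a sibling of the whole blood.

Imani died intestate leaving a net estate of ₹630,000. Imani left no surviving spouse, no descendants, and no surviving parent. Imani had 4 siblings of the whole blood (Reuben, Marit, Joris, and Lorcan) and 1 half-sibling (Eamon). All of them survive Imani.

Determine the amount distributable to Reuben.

Reuben receives ₹140,000.

The entire ₹630,000 passes to the siblings and their issue.
Counting each half-blood sibling's line as half a unit, there are 9/2 units in ₹630,000, so one unit is ₹140,000. Whole-blood lines (Reuben, Marit, Joris, and Lorcan) take ₹140,000 each; half-blood lines (Eamon) take ₹70,000 each.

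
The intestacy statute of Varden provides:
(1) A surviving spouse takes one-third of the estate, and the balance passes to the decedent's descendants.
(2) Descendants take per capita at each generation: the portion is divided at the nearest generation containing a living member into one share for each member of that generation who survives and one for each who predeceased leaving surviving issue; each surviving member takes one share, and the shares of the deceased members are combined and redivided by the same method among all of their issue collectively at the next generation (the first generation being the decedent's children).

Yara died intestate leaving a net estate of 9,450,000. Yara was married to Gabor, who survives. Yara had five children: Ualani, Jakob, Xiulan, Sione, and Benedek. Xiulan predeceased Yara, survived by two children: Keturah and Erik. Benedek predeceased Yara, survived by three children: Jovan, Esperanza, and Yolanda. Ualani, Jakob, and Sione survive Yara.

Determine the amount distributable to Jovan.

Jovan receives 504,000.

Gabor takes one-third of 9,450,000 = 3,150,000. The remaining 6,300,000 passes to the descendants.
The descendants' portion (6,300,000) is divided at the children's generation into 5 shares of 1,260,000. Ualani, Jakob, and Sione each take 1,260,000. The 2 shares of the deceased (Xiulan and Benedek) are combined into a pool of 2,520,000.
That pool (2,520,000) is divided at the grandchildren's generation equally among Keturah, Erik, Jovan, Esperanza, and Yolanda: 504,000 each.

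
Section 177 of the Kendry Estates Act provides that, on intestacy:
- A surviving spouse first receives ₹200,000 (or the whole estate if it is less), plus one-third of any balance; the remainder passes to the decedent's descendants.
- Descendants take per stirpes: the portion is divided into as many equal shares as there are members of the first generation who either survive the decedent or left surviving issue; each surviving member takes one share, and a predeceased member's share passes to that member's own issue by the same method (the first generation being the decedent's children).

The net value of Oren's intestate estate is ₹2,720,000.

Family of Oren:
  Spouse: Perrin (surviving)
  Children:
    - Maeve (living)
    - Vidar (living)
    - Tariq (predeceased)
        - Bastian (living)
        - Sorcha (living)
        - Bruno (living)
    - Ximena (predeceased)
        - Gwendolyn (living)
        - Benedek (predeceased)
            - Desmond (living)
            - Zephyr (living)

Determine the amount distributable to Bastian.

Perrin first takes ₹200,000, leaving a balance of ₹2,520,000. Perrin then takes one-third of the balance (₹840,000), for a total of ₹1,040,000. The remaining ₹1,680,000 passes to the descendants.
The descendants' portion (₹1,680,000) is divided into 4 shares of ₹420,000: Maeve and Vidar each take ₹420,000; Tariq's ₹420,000 share passes to Tariq's issue; Ximena's ₹420,000 share passes to Ximena's issue.
Tariq's share (₹420,000) is divided into 3 shares of ₹140,000: Bastian, Sorcha, and Bruno each take ₹140,000.
Ximena's share (₹420,000) is divided into 2 shares of ₹210,000: Gwendolyn takes ₹210,000; Benedek's ₹210,000 share passes to Benedek's issue.
Benedek's share (₹210,000) is divided into 2 shares of ₹105,000: Desmond and Zephyr each take ₹105,000.

Bastian receives ₹140,000.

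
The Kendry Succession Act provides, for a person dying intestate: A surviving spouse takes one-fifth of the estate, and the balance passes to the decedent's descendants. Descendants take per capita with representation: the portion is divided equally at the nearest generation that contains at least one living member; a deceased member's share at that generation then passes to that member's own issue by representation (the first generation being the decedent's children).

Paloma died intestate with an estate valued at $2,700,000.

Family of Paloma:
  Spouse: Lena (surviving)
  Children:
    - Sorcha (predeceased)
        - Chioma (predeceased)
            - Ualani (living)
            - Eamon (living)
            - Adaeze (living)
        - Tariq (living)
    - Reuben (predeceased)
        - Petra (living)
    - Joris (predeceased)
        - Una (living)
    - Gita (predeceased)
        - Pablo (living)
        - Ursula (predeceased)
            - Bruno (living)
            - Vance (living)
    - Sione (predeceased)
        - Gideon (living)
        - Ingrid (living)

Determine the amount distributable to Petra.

Lena takes one-fifth of $2,700,000 = $540,000. The remaining $2,160,000 passes to the descendants.
No child survives, so the initial division is made at the grandchildren's generation.
The descendants' portion ($2,160,000) is divided into 8 shares of $270,000: Tariq, Petra, Una, Pablo, Gideon, and Ingrid each take $270,000; Chioma's $270,000 share passes to Chioma's issue; Ursula's $270,000 share passes to Ursula's issue.
Chioma's share ($270,000) is divided into 3 shares of $90,000: Ualani, Eamon, and Adaeze each take $90,000.
Ursula's share ($270,000) is divided into 2 shares of $135,000: Bruno and Vance each take $135,000.

Petra receives $270,000.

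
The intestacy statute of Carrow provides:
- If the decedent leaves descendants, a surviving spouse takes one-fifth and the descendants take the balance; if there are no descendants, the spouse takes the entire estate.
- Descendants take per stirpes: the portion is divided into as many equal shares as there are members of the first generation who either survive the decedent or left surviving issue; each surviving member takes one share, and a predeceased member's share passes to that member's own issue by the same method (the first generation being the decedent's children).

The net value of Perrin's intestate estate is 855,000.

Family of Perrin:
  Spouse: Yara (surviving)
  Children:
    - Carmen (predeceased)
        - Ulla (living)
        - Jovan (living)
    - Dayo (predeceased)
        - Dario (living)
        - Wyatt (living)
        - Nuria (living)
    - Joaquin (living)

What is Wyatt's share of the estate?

Yara takes one-fifth of 855,000 = 171,000. The remaining 684,000 passes to the descendants.
The descendants' portion (684,000) is divided into 3 shares of 228,000: Joaquin takes 228,000; Carmen's 228,000 share passes to Carmen's issue; Dayo's 228,000 share passes to Dayo's issue.
Carmen's share (228,000) is divided into 2 shares of 114,000: Ulla and Jovan each take 114,000.
Dayo's share (228,000) is divided into 3 shares of 76,000: Dario, Wyatt, and Nuria each take 76,000.

Wyatt receives 76,000.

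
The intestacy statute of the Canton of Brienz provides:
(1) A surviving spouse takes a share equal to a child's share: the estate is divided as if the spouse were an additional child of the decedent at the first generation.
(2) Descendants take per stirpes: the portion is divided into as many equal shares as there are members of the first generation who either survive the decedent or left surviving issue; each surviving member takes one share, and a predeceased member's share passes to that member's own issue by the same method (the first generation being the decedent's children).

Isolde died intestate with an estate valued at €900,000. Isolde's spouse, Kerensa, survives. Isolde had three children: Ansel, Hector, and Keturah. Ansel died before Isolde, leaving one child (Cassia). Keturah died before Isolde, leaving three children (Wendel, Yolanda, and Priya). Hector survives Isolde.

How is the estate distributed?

The spouse counts as an additional share at the children's level, so there are 4 primary shares of €225,000. Kerensa takes one such share (€225,000).
The children's combined portion (€675,000) is divided into 3 shares of €225,000: Hector takes €225,000; Ansel's €225,000 share passes to Ansel's issue; Keturah's €225,000 share passes to Keturah's issue.
Ansel's share (€225,000) passes entirely to Cassia.
Keturah's share (€225,000) is divided into 3 shares of €75,000: Wendel, Yolanda, and Priya each take €75,000.

Kerensa: €225,000; Cassia: €225,000; Hector: €225,000; Wendel: €75,000; Yolanda: €75,000; Priya: €75,000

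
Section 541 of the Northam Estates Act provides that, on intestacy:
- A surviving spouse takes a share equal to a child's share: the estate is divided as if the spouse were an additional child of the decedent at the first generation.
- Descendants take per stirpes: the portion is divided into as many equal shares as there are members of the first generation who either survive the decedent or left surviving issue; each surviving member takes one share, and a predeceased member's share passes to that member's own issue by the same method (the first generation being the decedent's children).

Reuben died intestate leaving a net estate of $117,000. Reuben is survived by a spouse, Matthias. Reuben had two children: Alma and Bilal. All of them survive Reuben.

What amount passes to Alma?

Alma receives $39,000.

The spouse counts as an additional share at the children's level, so there are 3 primary shares of $39,000. Matthias takes one such share ($39,000).
The children's combined portion ($78,000) is divided into 2 shares of $39,000: Alma and Bilal each take $39,000.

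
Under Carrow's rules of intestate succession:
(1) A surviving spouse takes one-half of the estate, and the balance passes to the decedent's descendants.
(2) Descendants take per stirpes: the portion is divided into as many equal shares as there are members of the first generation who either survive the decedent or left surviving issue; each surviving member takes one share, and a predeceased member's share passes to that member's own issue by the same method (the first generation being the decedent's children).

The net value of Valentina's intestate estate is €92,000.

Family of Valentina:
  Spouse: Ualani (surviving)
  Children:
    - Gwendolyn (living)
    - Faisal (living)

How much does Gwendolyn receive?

Ualani takes one-half of €92,000 = €46,000. The remaining €46,000 passes to the descendants.
The descendants' portion (€46,000) is divided into 2 shares of €23,000: Gwendolyn and Faisal each take €23,000.

Gwendolyn receives €23,000.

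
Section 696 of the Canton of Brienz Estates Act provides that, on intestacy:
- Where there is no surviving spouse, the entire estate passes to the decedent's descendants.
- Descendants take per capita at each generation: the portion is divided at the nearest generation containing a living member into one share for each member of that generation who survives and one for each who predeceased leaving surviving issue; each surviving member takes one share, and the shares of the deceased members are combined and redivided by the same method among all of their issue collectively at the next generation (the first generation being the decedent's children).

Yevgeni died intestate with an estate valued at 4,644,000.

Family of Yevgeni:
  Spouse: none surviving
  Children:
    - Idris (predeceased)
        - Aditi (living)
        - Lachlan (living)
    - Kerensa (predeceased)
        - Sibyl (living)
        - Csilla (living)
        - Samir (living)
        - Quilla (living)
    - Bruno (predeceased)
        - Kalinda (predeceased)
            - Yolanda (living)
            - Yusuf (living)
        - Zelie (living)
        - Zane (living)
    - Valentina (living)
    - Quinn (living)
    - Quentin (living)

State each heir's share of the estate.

The entire 4,644,000 passes to the descendants.
That amount (4,644,000) is divided at the children's generation into 6 shares of 774,000. Valentina, Quinn, and Quentin each take 774,000. The 3 shares of the deceased (Idris, Kerensa, and Bruno) are combined into a pool of 2,322,000.
That pool (2,322,000) is divided at the grandchildren's generation into 9 shares of 258,000. Aditi, Lachlan, Sibyl, Csilla, Samir, Quilla, Zelie, and Zane each take 258,000. The remaining share for the deceased Kalinda (258,000) is carried to the next generation.
That pool (258,000) is divided at the great-grandchildren's generation equally among Yolanda and Yusuf: 129,000 each.

Aditi: 258,000; Lachlan: 258,000; Sibyl: 258,000; Csilla: 258,000; Samir: 258,000; Quilla: 258,000; Yolanda: 129,000; Yusuf: 129,000; Zelie: 258,000; Zane: 258,000; Valentina: 774,000; Quinn: 774,000; Quentin: 774,000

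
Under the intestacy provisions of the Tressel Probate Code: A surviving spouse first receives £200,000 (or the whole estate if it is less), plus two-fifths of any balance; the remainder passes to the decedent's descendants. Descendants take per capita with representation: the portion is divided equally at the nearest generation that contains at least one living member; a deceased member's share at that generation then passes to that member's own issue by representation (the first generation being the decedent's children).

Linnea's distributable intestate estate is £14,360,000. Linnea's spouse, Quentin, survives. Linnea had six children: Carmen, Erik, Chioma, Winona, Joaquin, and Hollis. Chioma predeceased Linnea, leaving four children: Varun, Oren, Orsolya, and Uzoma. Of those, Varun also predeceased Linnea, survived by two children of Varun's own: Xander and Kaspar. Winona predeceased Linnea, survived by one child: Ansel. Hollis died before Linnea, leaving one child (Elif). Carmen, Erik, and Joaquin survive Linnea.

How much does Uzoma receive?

Uzoma receives £354,000.

Quentin first takes £200,000, leaving a balance of £14,160,000. Quentin then takes two-fifths of the balance (£5,664,000), for a total of £5,864,000. The remaining £8,496,000 passes to the descendants.
The descendants' portion (£8,496,000) is divided into 6 shares of £1,416,000: Carmen, Erik, and Joaquin each take £1,416,000; Chioma's £1,416,000 share passes to Chioma's issue; Winona's £1,416,000 share passes to Winona's issue; Hollis's £1,416,000 share passes to Hollis's issue.
Chioma's share (£1,416,000) is divided into 4 shares of £354,000: Oren, Orsolya, and Uzoma each take £354,000; Varun's £354,000 share passes to Varun's issue.
Varun's share (£354,000) is divided into 2 shares of £177,000: Xander and Kaspar each take £177,000.
Winona's share (£1,416,000) passes entirely to Ansel.
Hollis's share (£1,416,000) passes entirely to Elif.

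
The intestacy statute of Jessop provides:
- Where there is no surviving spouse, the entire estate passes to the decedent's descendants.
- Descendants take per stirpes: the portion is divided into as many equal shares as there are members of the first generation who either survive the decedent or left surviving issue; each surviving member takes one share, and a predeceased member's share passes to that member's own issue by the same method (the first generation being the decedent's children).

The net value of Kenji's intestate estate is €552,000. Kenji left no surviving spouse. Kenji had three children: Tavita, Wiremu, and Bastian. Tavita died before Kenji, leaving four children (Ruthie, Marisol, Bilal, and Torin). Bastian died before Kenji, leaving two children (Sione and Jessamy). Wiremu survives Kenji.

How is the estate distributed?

The entire €552,000 passes to the descendants.
That amount (€552,000) is divided into 3 shares of €184,000: Wiremu takes €184,000; Tavita's €184,000 share passes to Tavita's issue; Bastian's €184,000 share passes to Bastian's issue.
Tavita's share (€184,000) is divided into 4 shares of €46,000: Ruthie, Marisol, Bilal, and Torin each take €46,000.
Bastian's share (€184,000) is divided into 2 shares of €92,000: Sione and Jessamy each take €92,000.

Ruthie: €46,000; Marisol: €46,000; Bilal: €46,000; Torin: €46,000; Wiremu: €184,000; Sione: €92,000; Jessamy: €92,000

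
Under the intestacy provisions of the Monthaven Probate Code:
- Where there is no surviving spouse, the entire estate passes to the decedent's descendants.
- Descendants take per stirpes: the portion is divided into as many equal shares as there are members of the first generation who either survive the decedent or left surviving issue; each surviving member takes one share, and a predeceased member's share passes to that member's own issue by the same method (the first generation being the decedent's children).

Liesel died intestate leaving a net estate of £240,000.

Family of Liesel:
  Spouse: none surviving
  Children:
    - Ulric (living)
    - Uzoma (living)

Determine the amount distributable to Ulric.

The entire £240,000 passes to the descendants.
That amount (£240,000) is divided into 2 shares of £120,000: Ulric and Uzoma each take £120,000.

Ulric receives £120,000.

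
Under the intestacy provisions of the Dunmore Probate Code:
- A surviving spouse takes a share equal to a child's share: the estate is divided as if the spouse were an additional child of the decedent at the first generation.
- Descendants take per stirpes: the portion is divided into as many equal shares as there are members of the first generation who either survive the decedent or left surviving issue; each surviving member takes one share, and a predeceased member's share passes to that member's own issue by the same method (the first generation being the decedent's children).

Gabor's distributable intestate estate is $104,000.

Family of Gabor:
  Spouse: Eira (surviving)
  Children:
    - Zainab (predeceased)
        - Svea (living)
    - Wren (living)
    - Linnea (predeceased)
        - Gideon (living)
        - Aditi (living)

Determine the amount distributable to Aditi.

The spouse counts as an additional share at the children's level, so there are 4 primary shares of $26,000. Eira takes one such share ($26,000).
The children's combined portion ($78,000) is divided into 3 shares of $26,000: Wren takes $26,000; Zainab's $26,000 share passes to Zainab's issue; Linnea's $26,000 share passes to Linnea's issue.
Zainab's share ($26,000) passes entirely to Svea.
Linnea's share ($26,000) is divided into 2 shares of $13,000: Gideon and Aditi each take $13,000.

Aditi receives $13,000.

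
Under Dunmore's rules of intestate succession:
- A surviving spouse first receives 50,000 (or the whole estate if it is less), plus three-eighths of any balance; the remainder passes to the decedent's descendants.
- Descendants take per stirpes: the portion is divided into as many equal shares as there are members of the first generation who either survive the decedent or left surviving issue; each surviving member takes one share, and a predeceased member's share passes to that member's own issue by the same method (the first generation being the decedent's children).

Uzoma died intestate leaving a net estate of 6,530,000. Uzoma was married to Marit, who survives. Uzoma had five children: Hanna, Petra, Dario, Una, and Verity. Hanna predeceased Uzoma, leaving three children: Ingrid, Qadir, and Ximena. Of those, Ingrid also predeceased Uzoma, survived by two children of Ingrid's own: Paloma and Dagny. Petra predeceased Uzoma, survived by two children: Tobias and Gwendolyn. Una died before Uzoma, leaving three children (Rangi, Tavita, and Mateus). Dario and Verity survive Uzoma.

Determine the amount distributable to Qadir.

Qadir receives 270,000.

Marit first takes 50,000, leaving a balance of 6,480,000. Marit then takes three-eighths of the balance (2,430,000), for a total of 2,480,000. The remaining 4,050,000 passes to the descendants.
The descendants' portion (4,050,000) is divided into 5 shares of 810,000: Dario and Verity each take 810,000; Hanna's 810,000 share passes to Hanna's issue; Petra's 810,000 share passes to Petra's issue; Una's 810,000 share passes to Una's issue.
Hanna's share (810,000) is divided into 3 shares of 270,000: Qadir and Ximena each take 270,000; Ingrid's 270,000 share passes to Ingrid's issue.
Ingrid's share (270,000) is divided into 2 shares of 135,000: Paloma and Dagny each take 135,000.
Petra's share (810,000) is divided into 2 shares of 405,000: Tobias and Gwendolyn each take 405,000.
Una's share (810,000) is divided into 3 shares of 270,000: Rangi, Tavita, and Mateus each take 270,000.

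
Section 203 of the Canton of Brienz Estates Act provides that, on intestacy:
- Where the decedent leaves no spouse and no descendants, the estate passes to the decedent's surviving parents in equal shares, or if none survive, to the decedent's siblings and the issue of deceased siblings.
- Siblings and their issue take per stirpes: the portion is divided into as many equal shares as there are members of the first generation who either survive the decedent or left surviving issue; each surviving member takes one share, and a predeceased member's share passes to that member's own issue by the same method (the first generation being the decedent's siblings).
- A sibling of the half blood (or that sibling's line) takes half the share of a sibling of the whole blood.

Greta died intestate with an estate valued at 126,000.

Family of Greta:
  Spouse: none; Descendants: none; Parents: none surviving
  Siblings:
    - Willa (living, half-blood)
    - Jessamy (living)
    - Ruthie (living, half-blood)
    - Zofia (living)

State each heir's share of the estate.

The entire 126,000 passes to the siblings and their issue.
Counting each half-blood sibling's line as half a unit, there are 3 units in 126,000, so one unit is 42,000. Whole-blood lines (Jessamy and Zofia) take 42,000 each; half-blood lines (Willa and Ruthie) take 21,000 each.

Willa: 21,000; Jessamy: 42,000; Ruthie: 21,000; Zofia: 42,000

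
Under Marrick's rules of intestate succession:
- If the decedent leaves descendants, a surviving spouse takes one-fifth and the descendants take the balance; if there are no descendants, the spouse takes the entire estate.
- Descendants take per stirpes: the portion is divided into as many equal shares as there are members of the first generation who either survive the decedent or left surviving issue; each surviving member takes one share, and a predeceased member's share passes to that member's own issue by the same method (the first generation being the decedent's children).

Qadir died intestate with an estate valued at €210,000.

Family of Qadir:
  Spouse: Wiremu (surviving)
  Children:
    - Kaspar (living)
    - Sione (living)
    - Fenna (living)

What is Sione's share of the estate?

Sione receives €56,000.

Wiremu takes one-fifth of €210,000 = €42,000. The remaining €168,000 passes to the descendants.
The descendants' portion (€168,000) is divided into 3 shares of €56,000: Kaspar, Sione, and Fenna each take €56,000.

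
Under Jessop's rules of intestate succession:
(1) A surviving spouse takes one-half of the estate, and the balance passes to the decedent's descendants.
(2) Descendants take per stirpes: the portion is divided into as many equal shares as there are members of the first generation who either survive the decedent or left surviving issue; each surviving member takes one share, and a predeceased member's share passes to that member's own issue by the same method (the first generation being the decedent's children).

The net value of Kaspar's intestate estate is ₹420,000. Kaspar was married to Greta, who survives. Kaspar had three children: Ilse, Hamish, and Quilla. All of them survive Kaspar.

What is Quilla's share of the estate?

Quilla receives ₹70,000.

Greta takes one-half of ₹420,000 = ₹210,000. The remaining ₹210,000 passes to the descendants.
The descendants' portion (₹210,000) is divided into 3 shares of ₹70,000: Ilse, Hamish, and Quilla each take ₹70,000.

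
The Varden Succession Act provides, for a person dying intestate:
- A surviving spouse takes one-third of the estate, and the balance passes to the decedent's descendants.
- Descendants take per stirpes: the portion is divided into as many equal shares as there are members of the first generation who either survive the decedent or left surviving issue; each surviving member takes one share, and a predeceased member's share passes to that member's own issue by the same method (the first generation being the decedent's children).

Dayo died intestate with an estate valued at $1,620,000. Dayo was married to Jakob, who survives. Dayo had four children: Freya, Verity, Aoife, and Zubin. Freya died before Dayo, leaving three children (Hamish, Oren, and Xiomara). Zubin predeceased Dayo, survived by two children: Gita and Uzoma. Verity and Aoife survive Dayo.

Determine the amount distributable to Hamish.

Hamish receives $90,000.

Jakob takes one-third of $1,620,000 = $540,000. The remaining $1,080,000 passes to the descendants.
The descendants' portion ($1,080,000) is divided into 4 shares of $270,000: Verity and Aoife each take $270,000; Freya's $270,000 share passes to Freya's issue; Zubin's $270,000 share passes to Zubin's issue.
Freya's share ($270,000) is divided into 3 shares of $90,000: Hamish, Oren, and Xiomara each take $90,000.
Zubin's share ($270,000) is divided into 2 shares of $135,000: Gita and Uzoma each take $135,000.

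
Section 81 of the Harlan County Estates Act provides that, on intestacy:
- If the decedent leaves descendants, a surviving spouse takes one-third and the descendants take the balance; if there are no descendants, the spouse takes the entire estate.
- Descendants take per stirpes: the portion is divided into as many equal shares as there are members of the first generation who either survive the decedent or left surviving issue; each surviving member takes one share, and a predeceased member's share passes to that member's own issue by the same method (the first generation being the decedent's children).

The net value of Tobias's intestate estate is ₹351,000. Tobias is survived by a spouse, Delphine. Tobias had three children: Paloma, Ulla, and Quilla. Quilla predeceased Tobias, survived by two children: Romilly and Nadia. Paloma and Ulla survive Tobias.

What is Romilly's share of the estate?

Romilly receives ₹39,000.

Delphine takes one-third of ₹351,000 = ₹117,000. The remaining ₹234,000 passes to the descendants.
The descendants' portion (₹234,000) is divided into 3 shares of ₹78,000: Paloma and Ulla each take ₹78,000; Quilla's ₹78,000 share passes to Quilla's issue.
Quilla's share (₹78,000) is divided into 2 shares of ₹39,000: Romilly and Nadia each take ₹39,000.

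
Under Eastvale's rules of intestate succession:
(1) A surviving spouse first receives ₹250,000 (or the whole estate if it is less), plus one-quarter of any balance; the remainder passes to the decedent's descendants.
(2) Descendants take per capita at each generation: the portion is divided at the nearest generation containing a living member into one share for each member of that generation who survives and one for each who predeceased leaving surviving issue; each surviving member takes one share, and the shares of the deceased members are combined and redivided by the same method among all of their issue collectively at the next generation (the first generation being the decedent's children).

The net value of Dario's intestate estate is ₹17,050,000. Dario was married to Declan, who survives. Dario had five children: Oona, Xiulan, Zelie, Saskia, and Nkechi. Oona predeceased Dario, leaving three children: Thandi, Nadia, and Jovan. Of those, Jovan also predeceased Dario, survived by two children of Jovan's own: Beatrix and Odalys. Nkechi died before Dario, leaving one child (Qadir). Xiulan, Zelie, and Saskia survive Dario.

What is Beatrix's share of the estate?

Beatrix receives ₹630,000.

Declan first takes ₹250,000, leaving a balance of ₹16,800,000. Declan then takes one-quarter of the balance (₹4,200,000), for a total of ₹4,450,000. The remaining ₹12,600,000 passes to the descendants.
The descendants' portion (₹12,600,000) is divided at the children's generation into 5 shares of ₹2,520,000. Xiulan, Zelie, and Saskia each take ₹2,520,000. The 2 shares of the deceased (Oona and Nkechi) are combined into a pool of ₹5,040,000.
That pool (₹5,040,000) is divided at the grandchildren's generation into 4 shares of ₹1,260,000. Thandi, Nadia, and Qadir each take ₹1,260,000. The remaining share for the deceased Jovan (₹1,260,000) is carried to the next generation.
That pool (₹1,260,000) is divided at the great-grandchildren's generation equally among Beatrix and Odalys: ₹630,000 each.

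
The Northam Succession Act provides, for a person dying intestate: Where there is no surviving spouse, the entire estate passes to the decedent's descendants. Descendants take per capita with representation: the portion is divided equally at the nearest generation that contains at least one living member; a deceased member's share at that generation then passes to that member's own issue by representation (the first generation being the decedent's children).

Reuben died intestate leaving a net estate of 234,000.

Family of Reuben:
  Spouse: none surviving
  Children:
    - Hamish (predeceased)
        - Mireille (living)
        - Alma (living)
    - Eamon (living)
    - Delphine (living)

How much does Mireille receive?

The entire 234,000 passes to the descendants.
That amount (234,000) is divided into 3 shares of 78,000: Eamon and Delphine each take 78,000; Hamish's 78,000 share passes to Hamish's issue.
Hamish's share (78,000) is divided into 2 shares of 39,000: Mireille and Alma each take 39,000.

Mireille receives 39,000.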